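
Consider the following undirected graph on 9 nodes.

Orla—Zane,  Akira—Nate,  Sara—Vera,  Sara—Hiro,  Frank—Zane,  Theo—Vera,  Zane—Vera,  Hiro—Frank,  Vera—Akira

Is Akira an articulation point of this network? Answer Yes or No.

Removing Akira leaves {Frank, Hiro, Orla, Sara, Theo, Vera, and Zane} with no path to {Nate}, so the network splits into 2 components. Akira is a cut vertex.

Yes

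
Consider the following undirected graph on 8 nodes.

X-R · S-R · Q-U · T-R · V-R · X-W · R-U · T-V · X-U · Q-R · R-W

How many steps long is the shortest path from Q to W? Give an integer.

2

One shortest route is Q – R – W, which uses 2 edges, and Q and W are not directly tied, so nothing shorter exists. So d(Q,W) = 2.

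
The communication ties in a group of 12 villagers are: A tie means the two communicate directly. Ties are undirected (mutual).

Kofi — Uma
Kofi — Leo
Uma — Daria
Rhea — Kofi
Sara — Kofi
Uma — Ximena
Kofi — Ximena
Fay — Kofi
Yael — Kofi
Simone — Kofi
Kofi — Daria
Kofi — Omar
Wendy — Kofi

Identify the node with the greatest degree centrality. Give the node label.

Kofi

Degrees — Daria:2, Fay:1, Kofi:11, Leo:1, Omar:1, Rhea:1, Sara:1, Simone:1, Uma:3, Wendy:1, Ximena:2, Yael:1.
The maximum is 11, attained only by Kofi.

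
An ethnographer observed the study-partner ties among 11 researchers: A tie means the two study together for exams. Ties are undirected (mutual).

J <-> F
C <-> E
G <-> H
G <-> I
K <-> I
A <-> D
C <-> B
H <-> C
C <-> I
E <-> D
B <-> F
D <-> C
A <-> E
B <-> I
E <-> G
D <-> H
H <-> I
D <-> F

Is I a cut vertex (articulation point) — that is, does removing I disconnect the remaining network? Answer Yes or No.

Yes

Removing I leaves {A, B, C, D, E, F, G, H, and J} with no path to {K}, so the network splits into 2 components. I is a cut vertex.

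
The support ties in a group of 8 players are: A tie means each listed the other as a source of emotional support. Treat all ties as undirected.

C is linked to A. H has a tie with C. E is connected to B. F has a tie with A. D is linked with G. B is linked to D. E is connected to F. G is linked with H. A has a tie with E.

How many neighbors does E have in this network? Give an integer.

E is directly tied to A, B, and F. That is 3 neighbors, so the degree of E is 3.

3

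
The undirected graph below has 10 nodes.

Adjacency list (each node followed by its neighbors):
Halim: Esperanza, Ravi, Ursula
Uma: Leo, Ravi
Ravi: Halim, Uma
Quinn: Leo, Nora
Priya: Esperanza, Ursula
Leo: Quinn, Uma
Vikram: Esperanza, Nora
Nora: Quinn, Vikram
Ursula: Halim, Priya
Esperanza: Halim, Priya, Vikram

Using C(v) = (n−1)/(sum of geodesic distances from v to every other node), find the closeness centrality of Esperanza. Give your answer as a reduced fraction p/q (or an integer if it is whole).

9/19

Distances from Esperanza: Halim:1, Leo:4, Nora:2, Priya:1, Quinn:3, Ravi:2, Uma:3, Ursula:2, Vikram:1. Sum = 19.
n = 10, so closeness = 9/19.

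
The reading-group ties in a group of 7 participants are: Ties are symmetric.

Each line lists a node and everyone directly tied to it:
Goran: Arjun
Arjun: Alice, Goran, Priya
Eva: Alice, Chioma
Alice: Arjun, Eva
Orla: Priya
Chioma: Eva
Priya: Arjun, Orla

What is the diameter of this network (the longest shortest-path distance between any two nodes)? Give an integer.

5

Eccentricity of each node (its greatest distance to any other): Alice:3, Arjun:3, Chioma:5, Eva:4, Goran:4, Orla:5, Priya:4.
The maximum eccentricity is 5, realized for instance by the pair Orla–Chioma via Orla – Priya – Arjun – Alice – Eva – Chioma. So the diameter is 5.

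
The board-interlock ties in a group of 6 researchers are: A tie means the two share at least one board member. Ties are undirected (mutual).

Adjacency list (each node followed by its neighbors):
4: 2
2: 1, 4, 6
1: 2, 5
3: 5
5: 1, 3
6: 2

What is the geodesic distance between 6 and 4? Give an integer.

2

One shortest route is 6 – 2 – 4, which uses 2 edges, and 6 and 4 are not directly tied, so nothing shorter exists. So d(6,4) = 2.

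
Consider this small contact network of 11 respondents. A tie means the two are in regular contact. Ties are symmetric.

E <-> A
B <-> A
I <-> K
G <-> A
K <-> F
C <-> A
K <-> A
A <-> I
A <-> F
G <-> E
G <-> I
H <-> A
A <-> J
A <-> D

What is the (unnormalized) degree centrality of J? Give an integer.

J is directly tied to A. That is 1 neighbor, so the degree of J is 1.

1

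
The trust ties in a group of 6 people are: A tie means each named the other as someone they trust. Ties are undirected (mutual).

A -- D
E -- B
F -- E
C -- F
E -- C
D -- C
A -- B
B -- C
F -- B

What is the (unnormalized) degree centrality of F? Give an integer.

3

F is directly tied to B, C, and E. That is 3 neighbors, so the degree of F is 3.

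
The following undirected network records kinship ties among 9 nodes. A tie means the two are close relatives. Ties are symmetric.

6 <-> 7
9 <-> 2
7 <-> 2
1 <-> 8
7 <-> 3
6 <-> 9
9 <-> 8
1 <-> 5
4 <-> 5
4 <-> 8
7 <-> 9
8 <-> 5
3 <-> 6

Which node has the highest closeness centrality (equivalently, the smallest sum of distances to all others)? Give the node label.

Farness (sum of distances to all others) for each node — 1:19, 2:17, 3:21, 4:19, 5:18, 6:16, 7:15, 8:13, 9:12.
The smallest farness is 12, for 9, so 9 has the highest closeness.

9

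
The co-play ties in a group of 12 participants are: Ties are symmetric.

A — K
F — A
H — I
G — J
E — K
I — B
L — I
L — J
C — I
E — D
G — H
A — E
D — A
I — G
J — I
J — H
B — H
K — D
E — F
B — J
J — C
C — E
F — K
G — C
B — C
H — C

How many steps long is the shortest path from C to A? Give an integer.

2

One shortest route is C – E – A, which uses 2 edges, and C and A are not directly tied, so nothing shorter exists. So d(C,A) = 2.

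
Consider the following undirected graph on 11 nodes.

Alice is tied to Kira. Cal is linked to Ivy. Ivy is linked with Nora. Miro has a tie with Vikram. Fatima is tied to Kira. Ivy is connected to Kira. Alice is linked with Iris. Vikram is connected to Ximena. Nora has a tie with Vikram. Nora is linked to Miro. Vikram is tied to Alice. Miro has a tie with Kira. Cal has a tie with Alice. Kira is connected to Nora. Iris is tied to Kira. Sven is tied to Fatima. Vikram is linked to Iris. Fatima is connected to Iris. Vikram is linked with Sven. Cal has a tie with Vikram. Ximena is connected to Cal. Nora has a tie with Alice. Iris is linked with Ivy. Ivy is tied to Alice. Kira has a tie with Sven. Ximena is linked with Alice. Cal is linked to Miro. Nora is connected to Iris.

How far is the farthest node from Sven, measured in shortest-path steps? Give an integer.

2

Distances from Sven: Alice:2, Cal:2, Fatima:1, Iris:2, Ivy:2, Kira:1, Miro:2, Nora:2, Vikram:1, Ximena:2.
The largest is 2 (to Iris, Ximena, Nora, Cal, Alice, Miro, and Ivy), so the eccentricity of Sven is 2.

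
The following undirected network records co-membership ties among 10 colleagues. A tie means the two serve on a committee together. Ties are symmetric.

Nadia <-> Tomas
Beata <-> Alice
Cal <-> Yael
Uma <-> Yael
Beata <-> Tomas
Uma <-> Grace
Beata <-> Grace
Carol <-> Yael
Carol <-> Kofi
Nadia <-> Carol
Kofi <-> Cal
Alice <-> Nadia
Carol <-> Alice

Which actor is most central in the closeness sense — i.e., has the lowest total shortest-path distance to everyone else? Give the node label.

Carol

Farness (sum of distances to all others) for each node — Alice:17, Beata:19, Cal:23, Carol:15, Grace:21, Kofi:21, Nadia:18, Tomas:21, Uma:20, Yael:17.
The smallest farness is 15, for Carol, so Carol has the highest closeness.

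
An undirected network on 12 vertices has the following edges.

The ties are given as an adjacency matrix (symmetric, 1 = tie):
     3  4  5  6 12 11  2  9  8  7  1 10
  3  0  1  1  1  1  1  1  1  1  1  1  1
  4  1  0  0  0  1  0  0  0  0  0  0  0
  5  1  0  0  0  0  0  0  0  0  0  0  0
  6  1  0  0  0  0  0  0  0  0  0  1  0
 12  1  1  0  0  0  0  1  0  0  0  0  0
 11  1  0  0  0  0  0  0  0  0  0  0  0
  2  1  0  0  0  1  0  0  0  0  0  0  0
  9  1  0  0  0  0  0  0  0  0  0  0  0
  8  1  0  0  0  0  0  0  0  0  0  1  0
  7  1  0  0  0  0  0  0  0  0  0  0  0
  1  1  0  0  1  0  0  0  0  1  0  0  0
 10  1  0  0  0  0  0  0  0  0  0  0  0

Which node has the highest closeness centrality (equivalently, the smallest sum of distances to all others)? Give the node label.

3

Farness (sum of distances to all others) for each node — 1:19, 2:20, 3:11, 4:20, 5:21, 6:20, 7:21, 8:20, 9:21, 10:21, 11:21, 12:19.
The smallest farness is 11, for 3, so 3 has the highest closeness.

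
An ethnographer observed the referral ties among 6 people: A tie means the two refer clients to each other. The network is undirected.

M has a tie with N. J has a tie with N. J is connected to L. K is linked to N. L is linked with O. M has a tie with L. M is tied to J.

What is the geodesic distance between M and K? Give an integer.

One shortest route is M – N – K, which uses 2 edges, and M and K are not directly tied, so nothing shorter exists. So d(M,K) = 2.

2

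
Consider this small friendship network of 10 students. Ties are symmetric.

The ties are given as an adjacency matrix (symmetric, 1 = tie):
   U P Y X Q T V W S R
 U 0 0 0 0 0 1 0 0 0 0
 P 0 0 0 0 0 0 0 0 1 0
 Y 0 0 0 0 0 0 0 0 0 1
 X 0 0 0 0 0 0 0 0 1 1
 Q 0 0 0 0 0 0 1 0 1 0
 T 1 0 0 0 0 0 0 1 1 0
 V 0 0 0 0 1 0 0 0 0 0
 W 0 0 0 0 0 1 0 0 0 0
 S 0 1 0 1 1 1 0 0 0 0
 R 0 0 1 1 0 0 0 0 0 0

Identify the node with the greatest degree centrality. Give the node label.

Degrees — P:1, Q:2, R:2, S:4, T:3, U:1, V:1, W:1, X:2, Y:1.
The maximum is 4, attained only by S.

S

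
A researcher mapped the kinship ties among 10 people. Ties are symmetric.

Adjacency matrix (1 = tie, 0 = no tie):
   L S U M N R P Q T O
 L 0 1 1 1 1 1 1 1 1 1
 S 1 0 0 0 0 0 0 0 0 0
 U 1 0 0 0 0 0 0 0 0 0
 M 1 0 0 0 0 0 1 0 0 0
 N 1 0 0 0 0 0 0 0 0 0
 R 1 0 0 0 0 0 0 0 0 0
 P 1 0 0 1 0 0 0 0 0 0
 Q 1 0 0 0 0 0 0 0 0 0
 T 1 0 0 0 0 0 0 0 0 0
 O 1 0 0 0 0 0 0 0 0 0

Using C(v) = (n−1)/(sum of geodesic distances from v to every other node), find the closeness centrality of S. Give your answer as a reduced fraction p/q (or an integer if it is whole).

9/17

Distances from S: L:1, M:2, N:2, O:2, P:2, Q:2, R:2, T:2, U:2. Sum = 17.
n = 10, so closeness = 9/17.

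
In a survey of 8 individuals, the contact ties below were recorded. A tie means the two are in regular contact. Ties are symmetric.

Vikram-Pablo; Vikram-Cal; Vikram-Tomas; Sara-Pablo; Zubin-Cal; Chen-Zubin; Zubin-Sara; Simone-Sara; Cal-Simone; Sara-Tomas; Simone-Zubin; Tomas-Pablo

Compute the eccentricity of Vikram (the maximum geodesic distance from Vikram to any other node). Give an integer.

Distances from Vikram: Cal:1, Chen:3, Pablo:1, Sara:2, Simone:2, Tomas:1, Zubin:2.
The largest is 3 (to Chen), so the eccentricity of Vikram is 3.

3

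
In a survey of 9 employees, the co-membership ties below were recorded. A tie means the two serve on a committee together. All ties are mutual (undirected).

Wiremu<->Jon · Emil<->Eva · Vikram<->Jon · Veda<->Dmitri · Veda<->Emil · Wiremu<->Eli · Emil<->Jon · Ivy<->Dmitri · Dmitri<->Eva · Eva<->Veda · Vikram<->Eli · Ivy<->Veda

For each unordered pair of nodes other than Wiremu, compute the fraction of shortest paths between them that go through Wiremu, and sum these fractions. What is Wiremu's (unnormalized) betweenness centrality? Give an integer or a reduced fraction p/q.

Pairs whose geodesics pass through Wiremu — Veda–Eli: 1/2; Dmitri–Eli: 2/4; Emil–Eli: 1/2; Ivy–Eli: 1/2; Eva–Eli: 1/2; Eli–Jon: 1/2.
All other pairs contribute 0.
Summing the contributions gives betweenness(Wiremu) = 3.

3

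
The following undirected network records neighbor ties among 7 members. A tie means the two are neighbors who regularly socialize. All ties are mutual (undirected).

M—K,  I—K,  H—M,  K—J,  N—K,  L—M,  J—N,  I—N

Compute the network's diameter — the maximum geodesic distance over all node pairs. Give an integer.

3

Eccentricity of each node (its greatest distance to any other): H:3, I:3, J:3, K:2, L:3, M:2, N:3.
The maximum eccentricity is 3, realized for instance by the pair L–I via L – M – K – I. So the diameter is 3.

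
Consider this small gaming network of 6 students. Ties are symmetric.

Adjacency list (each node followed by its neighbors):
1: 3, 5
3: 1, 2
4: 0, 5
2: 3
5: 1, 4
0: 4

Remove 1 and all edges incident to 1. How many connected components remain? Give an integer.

Without 1, the remaining ties split the others into: {0, 4, 5}; {2, 3}.
That's 2 separate components.

2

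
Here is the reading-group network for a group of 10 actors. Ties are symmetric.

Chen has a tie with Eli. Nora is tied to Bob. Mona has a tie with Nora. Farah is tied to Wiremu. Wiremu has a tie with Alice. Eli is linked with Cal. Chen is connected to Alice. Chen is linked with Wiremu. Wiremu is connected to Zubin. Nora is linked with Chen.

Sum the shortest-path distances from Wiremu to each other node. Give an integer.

Distances from Wiremu: Alice:1, Bob:3, Cal:3, Chen:1, Eli:2, Farah:1, Mona:3, Nora:2, Zubin:1.
Sum = 1 + 3 + 3 + 1 + 2 + 1 + 3 + 2 + 1 = 17.

17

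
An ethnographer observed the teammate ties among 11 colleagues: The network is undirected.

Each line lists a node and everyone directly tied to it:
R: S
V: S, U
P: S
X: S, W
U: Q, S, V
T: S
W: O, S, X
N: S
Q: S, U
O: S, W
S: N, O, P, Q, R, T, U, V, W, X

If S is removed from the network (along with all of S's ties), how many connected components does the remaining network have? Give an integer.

6

Without S, the remaining ties split the others into: {P}; {Q, U, V}; {R}; {N}; {O, W, X}; {T}.
That's 6 separate components.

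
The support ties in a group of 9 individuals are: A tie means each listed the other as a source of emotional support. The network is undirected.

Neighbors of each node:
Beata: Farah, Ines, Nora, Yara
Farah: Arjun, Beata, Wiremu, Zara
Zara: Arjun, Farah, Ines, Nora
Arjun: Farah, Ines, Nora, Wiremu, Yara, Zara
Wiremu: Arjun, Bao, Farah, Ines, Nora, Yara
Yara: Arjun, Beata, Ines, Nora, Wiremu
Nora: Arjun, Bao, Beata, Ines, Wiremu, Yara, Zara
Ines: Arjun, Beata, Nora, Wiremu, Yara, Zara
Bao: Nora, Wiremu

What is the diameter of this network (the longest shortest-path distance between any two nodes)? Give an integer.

2

Eccentricity of each node (its greatest distance to any other): Arjun:2, Bao:2, Beata:2, Farah:2, Ines:2, Nora:2, Wiremu:2, Yara:2, Zara:2.
The maximum eccentricity is 2, realized for instance by the pair Yara–Farah via Yara – Beata – Farah. So the diameter is 2.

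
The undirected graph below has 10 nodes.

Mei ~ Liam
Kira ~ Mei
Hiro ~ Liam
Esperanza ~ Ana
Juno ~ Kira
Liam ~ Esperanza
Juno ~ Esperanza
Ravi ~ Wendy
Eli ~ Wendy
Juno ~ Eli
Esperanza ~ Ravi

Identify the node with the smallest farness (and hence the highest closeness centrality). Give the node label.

Farness (sum of distances to all others) for each node — Ana:22, Eli:21, Esperanza:14, Hiro:25, Juno:16, Kira:20, Liam:17, Mei:21, Ravi:19, Wendy:23.
The smallest farness is 14, for Esperanza, so Esperanza has the highest closeness.

Esperanza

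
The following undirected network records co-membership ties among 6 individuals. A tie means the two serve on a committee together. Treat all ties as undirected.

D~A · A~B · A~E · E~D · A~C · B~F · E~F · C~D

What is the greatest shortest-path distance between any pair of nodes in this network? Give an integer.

3

Eccentricity of each node (its greatest distance to any other): A:2, B:2, C:3, D:2, E:2, F:3.
The maximum eccentricity is 3, realized for instance by the pair C–F via C – A – B – F. So the diameter is 3.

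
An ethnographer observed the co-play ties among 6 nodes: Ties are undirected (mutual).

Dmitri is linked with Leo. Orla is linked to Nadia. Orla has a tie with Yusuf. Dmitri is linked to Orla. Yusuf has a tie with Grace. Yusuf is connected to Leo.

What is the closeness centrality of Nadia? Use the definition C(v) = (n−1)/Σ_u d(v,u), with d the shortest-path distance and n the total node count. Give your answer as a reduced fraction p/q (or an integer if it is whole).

Distances from Nadia: Dmitri:2, Grace:3, Leo:3, Orla:1, Yusuf:2. Sum = 11.
n = 6, so closeness = 5/11.

5/11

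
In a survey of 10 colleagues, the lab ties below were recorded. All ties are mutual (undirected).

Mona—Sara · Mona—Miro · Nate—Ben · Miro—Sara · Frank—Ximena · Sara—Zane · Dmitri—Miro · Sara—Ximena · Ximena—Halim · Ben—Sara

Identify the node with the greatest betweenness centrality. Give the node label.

Unnormalized betweenness of each node: Ben:8, Dmitri:0, Frank:0, Halim:0, Miro:8, Mona:0, Nate:0, Sara:29, Ximena:15, Zane:0.
Sara has the largest value, 29, making it the main broker — the node through which the most shortest paths run.

Sara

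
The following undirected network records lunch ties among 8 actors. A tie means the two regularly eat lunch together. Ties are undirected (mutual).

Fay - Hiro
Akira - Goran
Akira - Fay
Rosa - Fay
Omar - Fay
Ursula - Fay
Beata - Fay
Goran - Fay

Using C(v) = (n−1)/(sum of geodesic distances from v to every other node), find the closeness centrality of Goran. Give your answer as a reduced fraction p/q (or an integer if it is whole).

7/12

Distances from Goran: Akira:1, Beata:2, Fay:1, Hiro:2, Omar:2, Rosa:2, Ursula:2. Sum = 12.
n = 8, so closeness = 7/12.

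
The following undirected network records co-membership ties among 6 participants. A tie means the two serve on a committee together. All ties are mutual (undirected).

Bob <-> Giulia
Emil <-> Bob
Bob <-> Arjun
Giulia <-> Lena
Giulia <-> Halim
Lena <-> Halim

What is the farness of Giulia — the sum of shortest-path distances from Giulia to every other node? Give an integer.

7

Distances from Giulia: Arjun:2, Bob:1, Emil:2, Halim:1, Lena:1.
Sum = 2 + 1 + 2 + 1 + 1 = 7.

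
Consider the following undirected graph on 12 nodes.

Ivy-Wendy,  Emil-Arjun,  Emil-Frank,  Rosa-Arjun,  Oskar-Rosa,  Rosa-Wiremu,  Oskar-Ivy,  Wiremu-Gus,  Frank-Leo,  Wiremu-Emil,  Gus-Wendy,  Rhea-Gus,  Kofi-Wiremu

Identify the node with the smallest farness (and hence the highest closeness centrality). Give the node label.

Wiremu

Farness (sum of distances to all others) for each node — Arjun:28, Emil:24, Frank:32, Gus:24, Ivy:34, Kofi:30, Leo:42, Oskar:30, Rhea:34, Rosa:24, Wendy:30, Wiremu:20.
The smallest farness is 20, for Wiremu, so Wiremu has the highest closeness.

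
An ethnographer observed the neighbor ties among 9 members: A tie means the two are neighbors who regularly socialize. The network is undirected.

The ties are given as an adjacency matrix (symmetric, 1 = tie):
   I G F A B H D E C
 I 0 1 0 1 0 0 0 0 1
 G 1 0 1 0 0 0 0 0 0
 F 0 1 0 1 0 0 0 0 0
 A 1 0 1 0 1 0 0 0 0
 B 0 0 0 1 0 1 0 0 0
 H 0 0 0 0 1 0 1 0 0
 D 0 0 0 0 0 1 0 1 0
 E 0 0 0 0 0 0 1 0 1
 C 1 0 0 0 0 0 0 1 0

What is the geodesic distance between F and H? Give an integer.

One shortest route is F – A – B – H, which uses 3 edges, and at distance 2 from F we only reach {B, I}, which does not include H. So d(F,H) = 3.

3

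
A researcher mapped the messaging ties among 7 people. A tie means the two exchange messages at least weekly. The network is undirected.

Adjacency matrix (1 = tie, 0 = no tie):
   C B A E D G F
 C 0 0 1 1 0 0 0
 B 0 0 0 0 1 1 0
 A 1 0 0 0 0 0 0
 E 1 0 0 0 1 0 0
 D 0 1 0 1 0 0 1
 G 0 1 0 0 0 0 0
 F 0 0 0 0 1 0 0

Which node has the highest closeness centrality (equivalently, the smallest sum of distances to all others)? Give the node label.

D

Farness (sum of distances to all others) for each node — A:19, B:13, C:14, D:10, E:11, F:15, G:18.
The smallest farness is 10, for D, so D has the highest closeness.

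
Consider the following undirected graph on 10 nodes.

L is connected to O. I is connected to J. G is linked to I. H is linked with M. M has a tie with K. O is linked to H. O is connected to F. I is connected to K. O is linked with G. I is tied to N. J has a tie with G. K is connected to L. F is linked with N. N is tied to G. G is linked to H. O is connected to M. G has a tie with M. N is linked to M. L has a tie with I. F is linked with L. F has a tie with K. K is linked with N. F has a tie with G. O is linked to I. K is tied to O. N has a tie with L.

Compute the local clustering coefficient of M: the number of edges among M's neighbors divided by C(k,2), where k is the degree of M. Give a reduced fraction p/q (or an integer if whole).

M's neighbors: G, H, K, N, and O (k = 5).
Possible neighbor pairs: C(5,2) = 10. Edges among them: G–H, G–N, G–O, H–O, K–N, K–O → e = 6.
Clustering(M) = 6/10 = 3/5.

3/5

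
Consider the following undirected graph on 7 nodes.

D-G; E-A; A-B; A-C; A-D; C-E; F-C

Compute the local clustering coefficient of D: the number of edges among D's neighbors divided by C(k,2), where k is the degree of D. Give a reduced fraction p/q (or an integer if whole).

0

D's neighbors: A and G (k = 2).
Possible neighbor pairs: C(2,2) = 1. Edges among them: none → e = 0.
Clustering(D) = 0/1.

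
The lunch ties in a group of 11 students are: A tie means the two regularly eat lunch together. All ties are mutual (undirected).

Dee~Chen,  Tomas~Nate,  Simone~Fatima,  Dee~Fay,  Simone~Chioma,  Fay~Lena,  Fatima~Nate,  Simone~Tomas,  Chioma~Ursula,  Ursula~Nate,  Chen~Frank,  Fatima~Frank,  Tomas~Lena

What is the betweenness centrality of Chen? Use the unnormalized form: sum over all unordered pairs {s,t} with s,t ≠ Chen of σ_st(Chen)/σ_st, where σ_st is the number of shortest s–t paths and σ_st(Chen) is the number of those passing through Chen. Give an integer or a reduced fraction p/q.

Pairs whose geodesics pass through Chen — Lena–Frank: 1/3; Fay–Frank: 1; Fay–Fatima: 1/3; Dee–Frank: 1; Dee–Fatima: 1; Dee–Simone: 1/2; Dee–Chioma: 1/2; Dee–Ursula: 1/2; Dee–Nate: 1/2.
All other pairs contribute 0.
Summing the contributions gives betweenness(Chen) = 17/3.

17/3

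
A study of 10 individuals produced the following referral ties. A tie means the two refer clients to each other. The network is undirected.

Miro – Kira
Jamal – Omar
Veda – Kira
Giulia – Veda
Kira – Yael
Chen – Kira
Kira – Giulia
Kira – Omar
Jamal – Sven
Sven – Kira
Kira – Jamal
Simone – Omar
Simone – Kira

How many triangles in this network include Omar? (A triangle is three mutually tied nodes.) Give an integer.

Omar's neighbors: Jamal, Kira, and Simone.
Neighbor pairs that are themselves tied: Omar–Jamal–Kira; Omar–Kira–Simone. Each forms one triangle with Omar, for 2 in total.

2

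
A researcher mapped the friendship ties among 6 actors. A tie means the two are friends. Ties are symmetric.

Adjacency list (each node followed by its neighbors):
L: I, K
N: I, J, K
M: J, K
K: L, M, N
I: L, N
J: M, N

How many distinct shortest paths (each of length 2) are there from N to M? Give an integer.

The shortest distance is 2. The length-2 paths are: N–K–M; N–J–M.
That gives 2 distinct shortest paths.

2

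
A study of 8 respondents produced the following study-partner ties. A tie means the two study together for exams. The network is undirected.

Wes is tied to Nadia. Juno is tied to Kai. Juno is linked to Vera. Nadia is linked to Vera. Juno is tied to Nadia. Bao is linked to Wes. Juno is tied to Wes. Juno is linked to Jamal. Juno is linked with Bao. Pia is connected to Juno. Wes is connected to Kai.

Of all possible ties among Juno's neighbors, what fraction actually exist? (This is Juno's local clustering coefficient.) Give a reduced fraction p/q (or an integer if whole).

4/21

Juno's neighbors: Bao, Jamal, Kai, Nadia, Pia, Vera, and Wes (k = 7).
Possible neighbor pairs: C(7,2) = 21. Edges among them: Bao–Wes, Kai–Wes, Nadia–Vera, Nadia–Wes → e = 4.
Clustering(Juno) = 4/21.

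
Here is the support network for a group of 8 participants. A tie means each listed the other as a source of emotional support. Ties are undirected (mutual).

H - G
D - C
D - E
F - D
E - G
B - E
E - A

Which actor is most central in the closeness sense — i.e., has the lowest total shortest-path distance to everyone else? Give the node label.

E

Farness (sum of distances to all others) for each node — A:16, B:16, C:18, D:12, E:10, F:18, G:14, H:20.
The smallest farness is 10, for E, so E has the highest closeness.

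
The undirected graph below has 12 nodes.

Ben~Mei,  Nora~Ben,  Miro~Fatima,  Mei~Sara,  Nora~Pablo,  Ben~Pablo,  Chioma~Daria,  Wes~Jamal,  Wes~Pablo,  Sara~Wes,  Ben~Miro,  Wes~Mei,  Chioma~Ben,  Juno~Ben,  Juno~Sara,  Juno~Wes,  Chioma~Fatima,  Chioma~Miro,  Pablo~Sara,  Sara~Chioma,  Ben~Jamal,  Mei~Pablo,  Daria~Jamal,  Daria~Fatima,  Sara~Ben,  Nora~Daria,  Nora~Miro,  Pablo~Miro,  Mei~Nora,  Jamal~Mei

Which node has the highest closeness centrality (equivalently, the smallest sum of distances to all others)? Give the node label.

Farness (sum of distances to all others) for each node — Ben:14, Chioma:17, Daria:19, Fatima:22, Jamal:18, Juno:21, Mei:17, Miro:17, Nora:17, Pablo:16, Sara:16, Wes:18.
The smallest farness is 14, for Ben, so Ben has the highest closeness.

Ben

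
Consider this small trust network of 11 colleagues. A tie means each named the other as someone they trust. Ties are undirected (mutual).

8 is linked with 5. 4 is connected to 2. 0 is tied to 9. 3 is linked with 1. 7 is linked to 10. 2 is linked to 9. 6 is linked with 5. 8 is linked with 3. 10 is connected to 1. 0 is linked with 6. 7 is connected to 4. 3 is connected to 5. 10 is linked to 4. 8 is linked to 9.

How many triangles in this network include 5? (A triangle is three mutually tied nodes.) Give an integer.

1

5's neighbors: 3, 6, and 8.
Neighbor pairs that are themselves tied: 5–3–8. Each forms one triangle with 5, for 1 in total.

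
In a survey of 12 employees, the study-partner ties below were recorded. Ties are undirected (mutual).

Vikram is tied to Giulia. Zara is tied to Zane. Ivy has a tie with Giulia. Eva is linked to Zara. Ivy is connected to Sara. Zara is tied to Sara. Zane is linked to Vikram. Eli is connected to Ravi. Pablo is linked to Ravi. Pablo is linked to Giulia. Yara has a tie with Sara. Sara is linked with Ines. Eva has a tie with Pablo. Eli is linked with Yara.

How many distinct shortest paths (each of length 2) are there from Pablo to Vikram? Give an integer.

1

The shortest distance is 2, and the only length-2 path is Pablo–Giulia–Vikram. So there is exactly 1 shortest path.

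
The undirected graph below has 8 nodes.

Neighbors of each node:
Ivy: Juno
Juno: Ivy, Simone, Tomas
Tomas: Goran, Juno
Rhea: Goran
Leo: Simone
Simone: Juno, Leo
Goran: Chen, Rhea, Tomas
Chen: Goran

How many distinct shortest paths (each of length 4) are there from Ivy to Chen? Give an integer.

1

The shortest distance is 4, and the only length-4 path is Ivy–Juno–Tomas–Goran–Chen. So there is exactly 1 shortest path.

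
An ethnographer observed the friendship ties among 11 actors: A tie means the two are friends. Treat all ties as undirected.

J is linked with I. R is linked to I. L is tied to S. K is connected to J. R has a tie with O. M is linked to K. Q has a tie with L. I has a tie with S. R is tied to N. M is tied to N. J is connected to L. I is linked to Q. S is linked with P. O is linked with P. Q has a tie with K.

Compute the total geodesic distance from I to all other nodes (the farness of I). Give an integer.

Distances from I: J:1, K:2, L:2, M:3, N:2, O:2, P:2, Q:1, R:1, S:1.
Sum = 1 + 2 + 2 + 3 + 2 + 2 + 2 + 1 + 1 + 1 = 17.

17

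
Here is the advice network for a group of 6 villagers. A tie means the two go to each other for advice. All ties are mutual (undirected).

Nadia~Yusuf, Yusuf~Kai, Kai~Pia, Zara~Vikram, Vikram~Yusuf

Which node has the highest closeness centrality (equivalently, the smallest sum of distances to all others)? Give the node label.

Farness (sum of distances to all others) for each node — Kai:9, Nadia:11, Pia:13, Vikram:9, Yusuf:7, Zara:13.
The smallest farness is 7, for Yusuf, so Yusuf has the highest closeness.

Yusuf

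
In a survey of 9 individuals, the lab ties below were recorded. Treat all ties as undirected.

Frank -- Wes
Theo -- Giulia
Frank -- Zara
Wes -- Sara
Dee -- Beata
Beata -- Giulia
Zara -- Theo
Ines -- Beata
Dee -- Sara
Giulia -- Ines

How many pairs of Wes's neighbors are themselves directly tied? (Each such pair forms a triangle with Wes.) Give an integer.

0

Wes's neighbors are Frank and Sara, but none of them are tied to each other, so no triangle contains Wes.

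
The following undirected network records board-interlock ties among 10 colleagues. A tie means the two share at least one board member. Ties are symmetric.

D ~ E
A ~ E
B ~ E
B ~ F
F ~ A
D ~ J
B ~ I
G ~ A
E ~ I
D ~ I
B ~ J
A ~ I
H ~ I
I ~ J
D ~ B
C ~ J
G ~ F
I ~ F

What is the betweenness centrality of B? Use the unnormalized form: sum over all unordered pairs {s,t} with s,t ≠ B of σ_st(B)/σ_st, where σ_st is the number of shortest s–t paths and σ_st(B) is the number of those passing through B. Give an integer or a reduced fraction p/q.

41/12

Pairs whose geodesics pass through B — D–F: 1/2; D–G: 1/4; J–F: 1/2; J–E: 1/3; J–G: 1/3; F–E: 1/3; F–C: 1/2; E–C: 1/3; G–C: 1/3.
All other pairs contribute 0.
Summing the contributions gives betweenness(B) = 41/12.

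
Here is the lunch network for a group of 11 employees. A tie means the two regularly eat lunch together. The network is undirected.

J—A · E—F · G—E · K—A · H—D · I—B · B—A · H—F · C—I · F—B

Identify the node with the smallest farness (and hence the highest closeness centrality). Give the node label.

B

Farness (sum of distances to all others) for each node — A:24, B:19, C:35, D:36, E:27, F:20, G:36, H:27, I:26, J:33, K:33.
The smallest farness is 19, for B, so B has the highest closeness.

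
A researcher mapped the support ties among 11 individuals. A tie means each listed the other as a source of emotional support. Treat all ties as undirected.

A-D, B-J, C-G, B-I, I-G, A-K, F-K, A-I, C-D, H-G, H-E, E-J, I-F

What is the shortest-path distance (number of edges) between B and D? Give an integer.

One shortest route is B – I – A – D, which uses 3 edges, and at distance 2 from B we only reach {A, E, F, G}, which does not include D. So d(B,D) = 3.

3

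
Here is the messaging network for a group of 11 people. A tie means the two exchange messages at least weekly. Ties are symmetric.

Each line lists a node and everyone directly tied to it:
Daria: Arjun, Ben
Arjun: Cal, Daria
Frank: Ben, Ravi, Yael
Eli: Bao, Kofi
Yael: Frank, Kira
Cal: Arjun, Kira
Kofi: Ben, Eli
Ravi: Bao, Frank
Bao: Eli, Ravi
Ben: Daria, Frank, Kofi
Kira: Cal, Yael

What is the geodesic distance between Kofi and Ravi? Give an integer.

One shortest route is Kofi – Eli – Bao – Ravi, which uses 3 edges, and at distance 2 from Kofi we only reach {Bao, Daria, Frank}, which does not include Ravi. So d(Kofi,Ravi) = 3.

3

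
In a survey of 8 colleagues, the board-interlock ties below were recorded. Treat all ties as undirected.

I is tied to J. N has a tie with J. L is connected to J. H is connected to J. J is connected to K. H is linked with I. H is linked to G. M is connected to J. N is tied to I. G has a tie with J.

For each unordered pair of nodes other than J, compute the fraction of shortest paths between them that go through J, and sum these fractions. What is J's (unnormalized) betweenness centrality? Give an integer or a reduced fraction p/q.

17

Pairs whose geodesics pass through J — H–M: 1; H–K: 1; H–N: 1/2; H–L: 1; G–M: 1; G–K: 1; G–N: 1; G–I: 1/2; G–L: 1; M–K: 1; M–N: 1; M–I: 1; M–L: 1; K–N: 1 … (+4 more pairs).
All other pairs contribute 0.
Summing the contributions gives betweenness(J) = 17.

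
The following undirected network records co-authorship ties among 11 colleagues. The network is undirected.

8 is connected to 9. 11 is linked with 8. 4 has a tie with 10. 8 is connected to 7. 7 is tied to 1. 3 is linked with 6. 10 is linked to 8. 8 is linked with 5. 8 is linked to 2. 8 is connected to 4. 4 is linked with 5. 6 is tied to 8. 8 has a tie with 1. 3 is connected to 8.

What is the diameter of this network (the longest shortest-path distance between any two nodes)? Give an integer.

2

Eccentricity of each node (its greatest distance to any other): 1:2, 2:2, 3:2, 4:2, 5:2, 6:2, 7:2, 8:1, 9:2, 10:2, 11:2.
The maximum eccentricity is 2, realized for instance by the pair 1–11 via 1 – 8 – 11. So the diameter is 2.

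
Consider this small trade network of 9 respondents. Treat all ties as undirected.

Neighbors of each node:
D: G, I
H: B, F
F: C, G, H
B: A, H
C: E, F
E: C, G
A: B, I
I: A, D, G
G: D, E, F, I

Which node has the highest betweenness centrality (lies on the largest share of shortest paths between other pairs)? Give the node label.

Unnormalized betweenness of each node: A:10/3, B:7/3, C:4/3, D:0, E:11/6, F:53/6, G:34/3, H:4, I:6.
G has the largest value, 34/3, making it the main broker — the node through which the most shortest paths run.

G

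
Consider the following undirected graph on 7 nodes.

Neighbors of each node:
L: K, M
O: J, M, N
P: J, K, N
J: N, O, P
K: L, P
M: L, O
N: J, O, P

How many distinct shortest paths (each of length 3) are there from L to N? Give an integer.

2

The shortest distance is 3. The length-3 paths are: L–M–O–N; L–K–P–N.
That gives 2 distinct shortest paths.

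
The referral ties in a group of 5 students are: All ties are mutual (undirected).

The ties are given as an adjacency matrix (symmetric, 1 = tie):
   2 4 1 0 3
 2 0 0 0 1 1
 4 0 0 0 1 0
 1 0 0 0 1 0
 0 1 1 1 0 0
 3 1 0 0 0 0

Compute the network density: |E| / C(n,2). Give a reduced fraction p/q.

There are 4 edges and 5 nodes, so the maximum possible is C(5,2) = 10.
Density = 4/10 = 2/5.

2/5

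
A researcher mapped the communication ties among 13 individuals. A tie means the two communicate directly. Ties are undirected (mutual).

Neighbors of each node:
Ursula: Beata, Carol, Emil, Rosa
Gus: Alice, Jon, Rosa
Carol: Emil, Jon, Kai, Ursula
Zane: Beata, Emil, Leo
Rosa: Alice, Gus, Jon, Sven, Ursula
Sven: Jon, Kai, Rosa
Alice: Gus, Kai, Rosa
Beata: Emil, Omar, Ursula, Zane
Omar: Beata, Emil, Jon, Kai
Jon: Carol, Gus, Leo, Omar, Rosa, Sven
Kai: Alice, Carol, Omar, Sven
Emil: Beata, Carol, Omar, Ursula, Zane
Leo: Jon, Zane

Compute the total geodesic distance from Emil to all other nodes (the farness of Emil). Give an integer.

Distances from Emil: Alice:3, Beata:1, Carol:1, Gus:3, Jon:2, Kai:2, Leo:2, Omar:1, Rosa:2, Sven:3, Ursula:1, Zane:1.
Sum = 3 + 1 + 1 + 3 + 2 + 2 + 2 + 1 + 2 + 3 + 1 + 1 = 22.

22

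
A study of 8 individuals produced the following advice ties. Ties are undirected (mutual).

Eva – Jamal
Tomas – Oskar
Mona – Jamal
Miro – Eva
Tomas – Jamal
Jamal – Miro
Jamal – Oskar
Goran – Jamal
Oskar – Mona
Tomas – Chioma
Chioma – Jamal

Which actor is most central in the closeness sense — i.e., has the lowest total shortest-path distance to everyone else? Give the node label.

Jamal

Farness (sum of distances to all others) for each node — Chioma:12, Eva:12, Goran:13, Jamal:7, Miro:12, Mona:12, Oskar:11, Tomas:11.
The smallest farness is 7, for Jamal, so Jamal has the highest closeness.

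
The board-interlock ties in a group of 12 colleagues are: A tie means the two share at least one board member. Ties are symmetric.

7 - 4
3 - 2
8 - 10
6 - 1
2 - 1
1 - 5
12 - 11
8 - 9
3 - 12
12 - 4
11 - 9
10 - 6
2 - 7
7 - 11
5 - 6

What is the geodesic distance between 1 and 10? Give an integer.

One shortest route is 1 – 6 – 10, which uses 2 edges, and 1 and 10 are not directly tied, so nothing shorter exists. So d(1,10) = 2.

2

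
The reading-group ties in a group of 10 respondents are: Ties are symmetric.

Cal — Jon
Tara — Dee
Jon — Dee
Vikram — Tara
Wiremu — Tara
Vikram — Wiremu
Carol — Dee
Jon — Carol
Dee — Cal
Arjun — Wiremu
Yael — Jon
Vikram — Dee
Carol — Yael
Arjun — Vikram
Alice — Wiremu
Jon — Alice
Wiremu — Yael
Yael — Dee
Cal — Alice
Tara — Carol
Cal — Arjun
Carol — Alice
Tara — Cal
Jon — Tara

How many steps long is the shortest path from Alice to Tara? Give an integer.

2

One shortest route is Alice – Cal – Tara, which uses 2 edges, and Alice and Tara are not directly tied, so nothing shorter exists. So d(Alice,Tara) = 2.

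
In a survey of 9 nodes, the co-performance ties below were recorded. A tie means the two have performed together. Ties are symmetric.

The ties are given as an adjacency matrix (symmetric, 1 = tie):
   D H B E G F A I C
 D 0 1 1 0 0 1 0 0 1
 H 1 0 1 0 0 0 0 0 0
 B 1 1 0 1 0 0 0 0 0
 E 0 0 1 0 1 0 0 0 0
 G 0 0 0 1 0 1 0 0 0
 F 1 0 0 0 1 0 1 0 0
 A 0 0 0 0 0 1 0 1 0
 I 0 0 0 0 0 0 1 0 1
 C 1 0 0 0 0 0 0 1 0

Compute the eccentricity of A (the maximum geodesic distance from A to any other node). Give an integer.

3

Distances from A: B:3, C:2, D:2, E:3, F:1, G:2, H:3, I:1.
The largest is 3 (to H, B, and E), so the eccentricity of A is 3.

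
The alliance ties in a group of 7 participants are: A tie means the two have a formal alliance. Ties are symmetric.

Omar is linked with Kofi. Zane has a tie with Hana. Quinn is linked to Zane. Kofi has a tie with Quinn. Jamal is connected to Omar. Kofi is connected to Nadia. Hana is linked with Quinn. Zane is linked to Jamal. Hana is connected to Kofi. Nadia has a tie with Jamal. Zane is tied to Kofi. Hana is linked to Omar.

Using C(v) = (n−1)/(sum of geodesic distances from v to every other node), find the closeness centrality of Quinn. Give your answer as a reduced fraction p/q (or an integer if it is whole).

2/3

Distances from Quinn: Hana:1, Jamal:2, Kofi:1, Nadia:2, Omar:2, Zane:1. Sum = 9.
n = 7, so closeness = 6/9 = 2/3.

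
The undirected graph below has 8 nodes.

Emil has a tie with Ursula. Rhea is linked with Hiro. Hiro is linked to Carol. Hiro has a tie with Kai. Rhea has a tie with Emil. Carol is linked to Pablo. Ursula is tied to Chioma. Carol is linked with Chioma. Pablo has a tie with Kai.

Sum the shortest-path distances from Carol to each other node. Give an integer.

12

Distances from Carol: Chioma:1, Emil:3, Hiro:1, Kai:2, Pablo:1, Rhea:2, Ursula:2.
Sum = 1 + 3 + 1 + 2 + 1 + 2 + 2 = 12.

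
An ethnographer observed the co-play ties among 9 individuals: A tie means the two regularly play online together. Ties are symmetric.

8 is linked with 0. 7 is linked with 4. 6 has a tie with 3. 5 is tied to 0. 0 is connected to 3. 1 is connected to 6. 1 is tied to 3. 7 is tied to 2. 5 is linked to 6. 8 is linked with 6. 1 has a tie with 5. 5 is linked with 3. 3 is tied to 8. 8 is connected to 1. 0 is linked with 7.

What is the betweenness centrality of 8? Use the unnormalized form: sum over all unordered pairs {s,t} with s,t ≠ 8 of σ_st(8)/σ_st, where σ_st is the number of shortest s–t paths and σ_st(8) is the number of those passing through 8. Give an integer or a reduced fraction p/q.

8/3

Pairs whose geodesics pass through 8 — 1–0: 1/3; 1–4: 1/3; 1–7: 1/3; 1–2: 1/3; 6–0: 1/3; 6–4: 1/3; 6–7: 1/3; 6–2: 1/3.
All other pairs contribute 0.
Summing the contributions gives betweenness(8) = 8/3.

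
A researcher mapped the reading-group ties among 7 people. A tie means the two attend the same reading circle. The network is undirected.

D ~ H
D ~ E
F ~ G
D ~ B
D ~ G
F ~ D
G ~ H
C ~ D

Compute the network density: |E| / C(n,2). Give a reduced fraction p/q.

8/21

There are 8 edges and 7 nodes, so the maximum possible is C(7,2) = 21.
Density = 8/21.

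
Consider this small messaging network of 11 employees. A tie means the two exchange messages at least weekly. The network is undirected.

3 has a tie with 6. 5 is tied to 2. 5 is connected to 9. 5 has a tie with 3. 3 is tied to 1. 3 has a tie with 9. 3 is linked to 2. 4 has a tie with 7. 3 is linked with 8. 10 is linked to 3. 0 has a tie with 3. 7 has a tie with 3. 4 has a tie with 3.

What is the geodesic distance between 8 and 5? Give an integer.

One shortest route is 8 – 3 – 5, which uses 2 edges, and 8 and 5 are not directly tied, so nothing shorter exists. So d(8,5) = 2.

2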